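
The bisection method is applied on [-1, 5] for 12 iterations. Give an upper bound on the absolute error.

Bisection error bound: |error| ≤ (b-a)/2^n
|error| ≤ (5 - (-1))/2^12 = 6/2^12
|error| ≤ 0.0014648438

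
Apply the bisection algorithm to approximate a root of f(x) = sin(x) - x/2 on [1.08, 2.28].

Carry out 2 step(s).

f(x) = sin(x) - x/2
Initial interval: [1.08, 2.28]

Iteration 1:
  c_1 = (1.080000 + 2.280000)/2 = 1.680000
  f(c_1) = f(1.680000) = 0.154043
  f(a) × f(c) ≥ 0, new interval: [1.680000, 2.280000]
Iteration 2:
  c_2 = (1.680000 + 2.280000)/2 = 1.980000
  f(c_2) = f(1.980000) = -0.072562
  f(a) × f(c) < 0, new interval: [1.680000, 1.980000]

After 2 iteration(s), the approximation is c_2 = 1.980000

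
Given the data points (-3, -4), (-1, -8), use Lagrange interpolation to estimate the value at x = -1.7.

Lagrange interpolation formula:
P(x) = Σ yᵢ × Lᵢ(x)
where Lᵢ(x) = Π_{j≠i} (x - xⱼ)/(xᵢ - xⱼ)

L_0(-1.7) = (-1.7 - (-1))/(-3 - (-1)) = 0.350000
L_1(-1.7) = (-1.7 - (-3))/(-1 - (-3)) = 0.650000

P(-1.7) = (-4)×L_0(-1.7) + (-8)×L_1(-1.7)
P(-1.7) = -6.600000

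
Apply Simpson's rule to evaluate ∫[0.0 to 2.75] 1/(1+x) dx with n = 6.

f(x) = 1/(1+x)
a = 0.0, b = 2.75, n = 6
h = (b - a)/n = 0.458333

Simpson's rule: (h/3)[f(x₀) + 4f(x₁) + 2f(x₂) + ... + f(xₙ)]

x_0 = 0.0000, f(x_0) = 1.000000, coefficient = 1
x_1 = 0.4583, f(x_1) = 0.685714, coefficient = 4
x_2 = 0.9167, f(x_2) = 0.521739, coefficient = 2
x_3 = 1.3750, f(x_3) = 0.421053, coefficient = 4
x_4 = 1.8333, f(x_4) = 0.352941, coefficient = 2
x_5 = 2.2917, f(x_5) = 0.303797, coefficient = 4
x_6 = 2.7500, f(x_6) = 0.266667, coefficient = 1

I ≈ (0.458333/3) × 8.658285 = 1.322794
Exact value: 1.321756
Error: 0.001038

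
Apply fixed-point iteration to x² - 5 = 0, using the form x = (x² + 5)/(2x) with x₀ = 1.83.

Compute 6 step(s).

Equation: x² - 5 = 0
Fixed-point form: x = (x² + 5)/(2x)
x₀ = 1.83

x_1 = g(1.830000) = 2.281120
x_2 = g(2.281120) = 2.236513
x_3 = g(2.236513) = 2.236068
x_4 = g(2.236068) = 2.236068
x_5 = g(2.236068) = 2.236068
x_6 = g(2.236068) = 2.236068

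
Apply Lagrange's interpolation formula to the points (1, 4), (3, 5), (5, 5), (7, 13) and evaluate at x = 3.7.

Lagrange interpolation formula:
P(x) = Σ yᵢ × Lᵢ(x)
where Lᵢ(x) = Π_{j≠i} (x - xⱼ)/(xᵢ - xⱼ)

L_0(3.7) = (3.7 - 3)/(1 - 3) × (3.7 - 5)/(1 - 5) × (3.7 - 7)/(1 - 7) = -0.062563
L_1(3.7) = (3.7 - 1)/(3 - 1) × (3.7 - 5)/(3 - 5) × (3.7 - 7)/(3 - 7) = 0.723937
L_2(3.7) = (3.7 - 1)/(5 - 1) × (3.7 - 3)/(5 - 3) × (3.7 - 7)/(5 - 7) = 0.389813
L_3(3.7) = (3.7 - 1)/(7 - 1) × (3.7 - 3)/(7 - 3) × (3.7 - 5)/(7 - 5) = -0.051188

P(3.7) = 4×L_0(3.7) + 5×L_1(3.7) + 5×L_2(3.7) + 13×L_3(3.7)
P(3.7) = 4.653062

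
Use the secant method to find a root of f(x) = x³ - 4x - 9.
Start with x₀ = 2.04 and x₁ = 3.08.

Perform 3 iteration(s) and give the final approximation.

f(x) = x³ - 4x - 9
x₀ = 2.04, x₁ = 3.08

Secant formula: x_{n+1} = x_n - f(x_n)(x_n - x_{n-1})/(f(x_n) - f(x_{n-1}))

Iteration 1:
  f(2.040000) = -8.670336
  f(3.080000) = 7.898112
  x_2 = 3.080000 - 7.898112×(3.080000 - 2.040000)/(7.898112 - (-8.670336))
       = 2.584236
Iteration 2:
  f(3.080000) = 7.898112
  f(2.584236) = -2.078700
  x_3 = 2.584236 - (-2.078700)×(2.584236 - 3.080000)/(-2.078700 - 7.898112)
       = 2.687530
Iteration 3:
  f(2.584236) = -2.078700
  f(2.687530) = -0.338579
  x_4 = 2.687530 - (-0.338579)×(2.687530 - 2.584236)/(-0.338579 - (-2.078700))
       = 2.707628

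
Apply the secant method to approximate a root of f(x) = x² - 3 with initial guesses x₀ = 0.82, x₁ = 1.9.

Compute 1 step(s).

f(x) = x² - 3
x₀ = 0.82, x₁ = 1.9

Secant formula: x_{n+1} = x_n - f(x_n)(x_n - x_{n-1})/(f(x_n) - f(x_{n-1}))

Iteration 1:
  f(0.820000) = -2.327600
  f(1.900000) = 0.610000
  x_2 = 1.900000 - 0.610000×(1.900000 - 0.820000)/(0.610000 - (-2.327600))
       = 1.675735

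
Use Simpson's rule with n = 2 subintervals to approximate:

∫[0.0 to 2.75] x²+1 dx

f(x) = x²+1
a = 0.0, b = 2.75, n = 2
h = (b - a)/n = 1.375000

Simpson's rule: (h/3)[f(x₀) + 4f(x₁) + 2f(x₂) + ... + f(xₙ)]

x_0 = 0.0000, f(x_0) = 1.000000, coefficient = 1
x_1 = 1.3750, f(x_1) = 2.890625, coefficient = 4
x_2 = 2.7500, f(x_2) = 8.562500, coefficient = 1

I ≈ (1.375000/3) × 21.125000 = 9.682292
Exact value: 9.682292
Error: 0.000000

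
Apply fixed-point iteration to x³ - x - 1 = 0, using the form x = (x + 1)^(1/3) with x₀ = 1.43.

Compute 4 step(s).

Equation: x³ - x - 1 = 0
Fixed-point form: x = (x + 1)^(1/3)
x₀ = 1.43

x_1 = g(1.430000) = 1.344421
x_2 = g(1.344421) = 1.328450
x_3 = g(1.328450) = 1.325426
x_4 = g(1.325426) = 1.324853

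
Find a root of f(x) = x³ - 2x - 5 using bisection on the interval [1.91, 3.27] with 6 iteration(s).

f(x) = x³ - 2x - 5
Initial interval: [1.91, 3.27]

Iteration 1:
  c_1 = (1.910000 + 3.270000)/2 = 2.590000
  f(c_1) = f(2.590000) = 7.193979
  f(a) × f(c) < 0, new interval: [1.910000, 2.590000]
Iteration 2:
  c_2 = (1.910000 + 2.590000)/2 = 2.250000
  f(c_2) = f(2.250000) = 1.890625
  f(a) × f(c) < 0, new interval: [1.910000, 2.250000]
Iteration 3:
  c_3 = (1.910000 + 2.250000)/2 = 2.080000
  f(c_3) = f(2.080000) = -0.161088
  f(a) × f(c) ≥ 0, new interval: [2.080000, 2.250000]
Iteration 4:
  c_4 = (2.080000 + 2.250000)/2 = 2.165000
  f(c_4) = f(2.165000) = 0.817842
  f(a) × f(c) < 0, new interval: [2.080000, 2.165000]
Iteration 5:
  c_5 = (2.080000 + 2.165000)/2 = 2.122500
  f(c_5) = f(2.122500) = 0.316876
  f(a) × f(c) < 0, new interval: [2.080000, 2.122500]
Iteration 6:
  c_6 = (2.080000 + 2.122500)/2 = 2.101250
  f(c_6) = f(2.101250) = 0.075047
  f(a) × f(c) < 0, new interval: [2.080000, 2.101250]

After 6 iteration(s), the approximation is c_6 = 2.101250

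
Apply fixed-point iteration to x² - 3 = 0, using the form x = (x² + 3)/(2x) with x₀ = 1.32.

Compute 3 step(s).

Equation: x² - 3 = 0
Fixed-point form: x = (x² + 3)/(2x)
x₀ = 1.32

x_1 = g(1.320000) = 1.796364
x_2 = g(1.796364) = 1.733202
x_3 = g(1.733202) = 1.732051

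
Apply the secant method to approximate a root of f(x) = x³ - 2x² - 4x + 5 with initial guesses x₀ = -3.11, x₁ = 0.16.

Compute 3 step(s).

f(x) = x³ - 2x² - 4x + 5
x₀ = -3.11, x₁ = 0.16

Secant formula: x_{n+1} = x_n - f(x_n)(x_n - x_{n-1})/(f(x_n) - f(x_{n-1}))

Iteration 1:
  f(-3.110000) = -31.984431
  f(0.160000) = 4.312896
  x_2 = 0.160000 - 4.312896×(0.160000 - (-3.110000))/(4.312896 - (-31.984431))
       = -0.228546
Iteration 2:
  f(0.160000) = 4.312896
  f(-0.228546) = 5.797779
  x_3 = -0.228546 - 5.797779×(-0.228546 - 0.160000)/(5.797779 - 4.312896)
       = 1.288545
Iteration 3:
  f(-0.228546) = 5.797779
  f(1.288545) = -1.335443
  x_4 = 1.288545 - (-1.335443)×(1.288545 - (-0.228546))/(-1.335443 - 5.797779)
       = 1.004524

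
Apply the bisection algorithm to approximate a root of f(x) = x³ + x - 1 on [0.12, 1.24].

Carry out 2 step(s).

f(x) = x³ + x - 1
Initial interval: [0.12, 1.24]

Iteration 1:
  c_1 = (0.120000 + 1.240000)/2 = 0.680000
  f(c_1) = f(0.680000) = -0.005568
  f(a) × f(c) ≥ 0, new interval: [0.680000, 1.240000]
Iteration 2:
  c_2 = (0.680000 + 1.240000)/2 = 0.960000
  f(c_2) = f(0.960000) = 0.844736
  f(a) × f(c) < 0, new interval: [0.680000, 0.960000]

After 2 iteration(s), the approximation is c_2 = 0.960000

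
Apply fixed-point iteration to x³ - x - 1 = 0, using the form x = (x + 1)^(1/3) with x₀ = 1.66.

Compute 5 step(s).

Equation: x³ - x - 1 = 0
Fixed-point form: x = (x + 1)^(1/3)
x₀ = 1.66

x_1 = g(1.660000) = 1.385566
x_2 = g(1.385566) = 1.336176
x_3 = g(1.336176) = 1.326891
x_4 = g(1.326891) = 1.325131
x_5 = g(1.325131) = 1.324796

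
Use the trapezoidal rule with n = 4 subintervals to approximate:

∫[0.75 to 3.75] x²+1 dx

f(x) = x²+1
a = 0.75, b = 3.75, n = 4
h = (b - a)/n = 0.750000

Trapezoidal rule: (h/2)[f(x₀) + 2f(x₁) + 2f(x₂) + ... + f(xₙ)]

x_0 = 0.7500, f(x_0) = 1.562500, coefficient = 1
x_1 = 1.5000, f(x_1) = 3.250000, coefficient = 2
x_2 = 2.2500, f(x_2) = 6.062500, coefficient = 2
x_3 = 3.0000, f(x_3) = 10.000000, coefficient = 2
x_4 = 3.7500, f(x_4) = 15.062500, coefficient = 1

I ≈ (0.750000/2) × 55.250000 = 20.718750
Exact value: 20.437500
Error: 0.281250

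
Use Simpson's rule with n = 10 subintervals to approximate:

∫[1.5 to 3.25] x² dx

f(x) = x²
a = 1.5, b = 3.25, n = 10
h = (b - a)/n = 0.175000

Simpson's rule: (h/3)[f(x₀) + 4f(x₁) + 2f(x₂) + ... + f(xₙ)]

x_0 = 1.5000, f(x_0) = 2.250000, coefficient = 1
x_1 = 1.6750, f(x_1) = 2.805625, coefficient = 4
x_2 = 1.8500, f(x_2) = 3.422500, coefficient = 2
x_3 = 2.0250, f(x_3) = 4.100625, coefficient = 4
x_4 = 2.2000, f(x_4) = 4.840000, coefficient = 2
x_5 = 2.3750, f(x_5) = 5.640625, coefficient = 4
x_6 = 2.5500, f(x_6) = 6.502500, coefficient = 2
x_7 = 2.7250, f(x_7) = 7.425625, coefficient = 4
x_8 = 2.9000, f(x_8) = 8.410000, coefficient = 2
x_9 = 3.0750, f(x_9) = 9.455625, coefficient = 4
x_10 = 3.2500, f(x_10) = 10.562500, coefficient = 1

I ≈ (0.175000/3) × 176.875000 = 10.317708
Exact value: 10.317708
Error: 0.000000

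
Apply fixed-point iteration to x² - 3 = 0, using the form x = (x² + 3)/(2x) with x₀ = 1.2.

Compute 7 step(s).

Equation: x² - 3 = 0
Fixed-point form: x = (x² + 3)/(2x)
x₀ = 1.2

x_1 = g(1.200000) = 1.850000
x_2 = g(1.850000) = 1.735811
x_3 = g(1.735811) = 1.732055
x_4 = g(1.732055) = 1.732051
x_5 = g(1.732051) = 1.732051
x_6 = g(1.732051) = 1.732051
x_7 = g(1.732051) = 1.732051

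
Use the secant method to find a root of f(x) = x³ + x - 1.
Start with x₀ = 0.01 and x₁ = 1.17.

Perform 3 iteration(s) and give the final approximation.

f(x) = x³ + x - 1
x₀ = 0.01, x₁ = 1.17

Secant formula: x_{n+1} = x_n - f(x_n)(x_n - x_{n-1})/(f(x_n) - f(x_{n-1}))

Iteration 1:
  f(0.010000) = -0.989999
  f(1.170000) = 1.771613
  x_2 = 1.170000 - 1.771613×(1.170000 - 0.010000)/(1.771613 - (-0.989999))
       = 0.425844
Iteration 2:
  f(1.170000) = 1.771613
  f(0.425844) = -0.496933
  x_3 = 0.425844 - (-0.496933)×(0.425844 - 1.170000)/(-0.496933 - 1.771613)
       = 0.588854
Iteration 3:
  f(0.425844) = -0.496933
  f(0.588854) = -0.206962
  x_4 = 0.588854 - (-0.206962)×(0.588854 - 0.425844)/(-0.206962 - (-0.496933))
       = 0.705200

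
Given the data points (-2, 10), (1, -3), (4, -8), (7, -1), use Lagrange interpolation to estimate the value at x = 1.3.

Lagrange interpolation formula:
P(x) = Σ yᵢ × Lᵢ(x)
where Lᵢ(x) = Π_{j≠i} (x - xⱼ)/(xᵢ - xⱼ)

L_0(1.3) = (1.3 - 1)/(-2 - 1) × (1.3 - 4)/(-2 - 4) × (1.3 - 7)/(-2 - 7) = -0.028500
L_1(1.3) = (1.3 - (-2))/(1 - (-2)) × (1.3 - 4)/(1 - 4) × (1.3 - 7)/(1 - 7) = 0.940500
L_2(1.3) = (1.3 - (-2))/(4 - (-2)) × (1.3 - 1)/(4 - 1) × (1.3 - 7)/(4 - 7) = 0.104500
L_3(1.3) = (1.3 - (-2))/(7 - (-2)) × (1.3 - 1)/(7 - 1) × (1.3 - 4)/(7 - 4) = -0.016500

P(1.3) = 10×L_0(1.3) + (-3)×L_1(1.3) + (-8)×L_2(1.3) + (-1)×L_3(1.3)
P(1.3) = -3.926000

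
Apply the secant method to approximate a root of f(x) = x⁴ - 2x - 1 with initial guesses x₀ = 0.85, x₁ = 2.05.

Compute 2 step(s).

f(x) = x⁴ - 2x - 1
x₀ = 0.85, x₁ = 2.05

Secant formula: x_{n+1} = x_n - f(x_n)(x_n - x_{n-1})/(f(x_n) - f(x_{n-1}))

Iteration 1:
  f(0.850000) = -2.177994
  f(2.050000) = 12.561006
  x_2 = 2.050000 - 12.561006×(2.050000 - 0.850000)/(12.561006 - (-2.177994))
       = 1.027325
Iteration 2:
  f(2.050000) = 12.561006
  f(1.027325) = -1.940788
  x_3 = 1.027325 - (-1.940788)×(1.027325 - 2.050000)/(-1.940788 - 12.561006)
       = 1.164190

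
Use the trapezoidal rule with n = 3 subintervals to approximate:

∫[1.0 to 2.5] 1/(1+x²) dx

f(x) = 1/(1+x²)
a = 1.0, b = 2.5, n = 3
h = (b - a)/n = 0.500000

Trapezoidal rule: (h/2)[f(x₀) + 2f(x₁) + 2f(x₂) + ... + f(xₙ)]

x_0 = 1.0000, f(x_0) = 0.500000, coefficient = 1
x_1 = 1.5000, f(x_1) = 0.307692, coefficient = 2
x_2 = 2.0000, f(x_2) = 0.200000, coefficient = 2
x_3 = 2.5000, f(x_3) = 0.137931, coefficient = 1

I ≈ (0.500000/2) × 1.653316 = 0.413329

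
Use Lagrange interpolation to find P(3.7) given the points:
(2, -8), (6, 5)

Lagrange interpolation formula:
P(x) = Σ yᵢ × Lᵢ(x)
where Lᵢ(x) = Π_{j≠i} (x - xⱼ)/(xᵢ - xⱼ)

L_0(3.7) = (3.7 - 6)/(2 - 6) = 0.575000
L_1(3.7) = (3.7 - 2)/(6 - 2) = 0.425000

P(3.7) = (-8)×L_0(3.7) + 5×L_1(3.7)
P(3.7) = -2.475000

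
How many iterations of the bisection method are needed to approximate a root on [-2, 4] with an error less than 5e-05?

We need (b-a)/2^n ≤ 5e-05
(4 - (-2))/2^n ≤ 5e-05
6/2^n ≤ 5e-05
2^n ≥ 120000
n ≥ log₂(120000) = 16.87
n ≥ 17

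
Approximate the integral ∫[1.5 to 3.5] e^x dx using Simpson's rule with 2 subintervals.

f(x) = e^x
a = 1.5, b = 3.5, n = 2
h = (b - a)/n = 1.000000

Simpson's rule: (h/3)[f(x₀) + 4f(x₁) + 2f(x₂) + ... + f(xₙ)]

x_0 = 1.5000, f(x_0) = 4.481689, coefficient = 1
x_1 = 2.5000, f(x_1) = 12.182494, coefficient = 4
x_2 = 3.5000, f(x_2) = 33.115452, coefficient = 1

I ≈ (1.000000/3) × 86.327117 = 28.775706
Exact value: 28.633763
Error: 0.141943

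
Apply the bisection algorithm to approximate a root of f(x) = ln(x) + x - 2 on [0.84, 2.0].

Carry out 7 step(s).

f(x) = ln(x) + x - 2
Initial interval: [0.84, 2.0]

Iteration 1:
  c_1 = (0.840000 + 2.000000)/2 = 1.420000
  f(c_1) = f(1.420000) = -0.229343
  f(a) × f(c) ≥ 0, new interval: [1.420000, 2.000000]
Iteration 2:
  c_2 = (1.420000 + 2.000000)/2 = 1.710000
  f(c_2) = f(1.710000) = 0.246493
  f(a) × f(c) < 0, new interval: [1.420000, 1.710000]
Iteration 3:
  c_3 = (1.420000 + 1.710000)/2 = 1.565000
  f(c_3) = f(1.565000) = 0.012886
  f(a) × f(c) < 0, new interval: [1.420000, 1.565000]
Iteration 4:
  c_4 = (1.420000 + 1.565000)/2 = 1.492500
  f(c_4) = f(1.492500) = -0.107047
  f(a) × f(c) ≥ 0, new interval: [1.492500, 1.565000]
Iteration 5:
  c_5 = (1.492500 + 1.565000)/2 = 1.528750
  f(c_5) = f(1.528750) = -0.046800
  f(a) × f(c) ≥ 0, new interval: [1.528750, 1.565000]
Iteration 6:
  c_6 = (1.528750 + 1.565000)/2 = 1.546875
  f(c_6) = f(1.546875) = -0.016888
  f(a) × f(c) ≥ 0, new interval: [1.546875, 1.565000]
Iteration 7:
  c_7 = (1.546875 + 1.565000)/2 = 1.555937
  f(c_7) = f(1.555937) = -0.001984
  f(a) × f(c) ≥ 0, new interval: [1.555937, 1.565000]

After 7 iteration(s), the approximation is c_7 = 1.555937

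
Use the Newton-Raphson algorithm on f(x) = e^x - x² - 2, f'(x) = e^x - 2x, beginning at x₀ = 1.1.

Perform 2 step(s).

f(x) = e^x - x² - 2
f'(x) = e^x - 2x
x₀ = 1.1

Newton-Raphson formula: x_{n+1} = x_n - f(x_n)/f'(x_n)

Iteration 1:
  f(1.100000) = -0.205834
  f'(1.100000) = 0.804166
  x_1 = 1.100000 - (-0.205834)/0.804166 = 1.355960
Iteration 2:
  f(1.355960) = 0.041856
  f'(1.355960) = 1.168564
  x_2 = 1.355960 - 0.041856/1.168564 = 1.320141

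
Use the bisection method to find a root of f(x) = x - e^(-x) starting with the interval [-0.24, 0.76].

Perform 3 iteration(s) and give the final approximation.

f(x) = x - e^(-x)
Initial interval: [-0.24, 0.76]

Iteration 1:
  c_1 = (-0.240000 + 0.760000)/2 = 0.260000
  f(c_1) = f(0.260000) = -0.511052
  f(a) × f(c) ≥ 0, new interval: [0.260000, 0.760000]
Iteration 2:
  c_2 = (0.260000 + 0.760000)/2 = 0.510000
  f(c_2) = f(0.510000) = -0.090496
  f(a) × f(c) ≥ 0, new interval: [0.510000, 0.760000]
Iteration 3:
  c_3 = (0.510000 + 0.760000)/2 = 0.635000
  f(c_3) = f(0.635000) = 0.105065
  f(a) × f(c) < 0, new interval: [0.510000, 0.635000]

After 3 iteration(s), the approximation is c_3 = 0.635000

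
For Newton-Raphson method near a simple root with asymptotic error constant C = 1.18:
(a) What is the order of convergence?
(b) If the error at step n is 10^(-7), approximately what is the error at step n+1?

(a) Newton-Raphson has quadratic (order 2) convergence near simple roots.
    This means |e_{n+1}| ≈ C|e_n|².

(b) With |e_n| = 10^(-7) and C = 1.18:
    |e_{n+1}| ≈ 1.18 × (10^(-7))² = 1.18 × 10^(-14)

(a) 2 (quadratic); (b) |e_{n+1}| ≈ 1.180e-14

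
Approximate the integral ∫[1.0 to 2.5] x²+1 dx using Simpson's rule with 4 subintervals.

f(x) = x²+1
a = 1.0, b = 2.5, n = 4
h = (b - a)/n = 0.375000

Simpson's rule: (h/3)[f(x₀) + 4f(x₁) + 2f(x₂) + ... + f(xₙ)]

x_0 = 1.0000, f(x_0) = 2.000000, coefficient = 1
x_1 = 1.3750, f(x_1) = 2.890625, coefficient = 4
x_2 = 1.7500, f(x_2) = 4.062500, coefficient = 2
x_3 = 2.1250, f(x_3) = 5.515625, coefficient = 4
x_4 = 2.5000, f(x_4) = 7.250000, coefficient = 1

I ≈ (0.375000/3) × 51.000000 = 6.375000
Exact value: 6.375000
Error: 0.000000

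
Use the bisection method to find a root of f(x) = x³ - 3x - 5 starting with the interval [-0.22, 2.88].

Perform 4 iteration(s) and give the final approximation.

f(x) = x³ - 3x - 5
Initial interval: [-0.22, 2.88]

Iteration 1:
  c_1 = (-0.220000 + 2.880000)/2 = 1.330000
  f(c_1) = f(1.330000) = -6.637363
  f(a) × f(c) ≥ 0, new interval: [1.330000, 2.880000]
Iteration 2:
  c_2 = (1.330000 + 2.880000)/2 = 2.105000
  f(c_2) = f(2.105000) = -1.987692
  f(a) × f(c) ≥ 0, new interval: [2.105000, 2.880000]
Iteration 3:
  c_3 = (2.105000 + 2.880000)/2 = 2.492500
  f(c_3) = f(2.492500) = 3.007296
  f(a) × f(c) < 0, new interval: [2.105000, 2.492500]
Iteration 4:
  c_4 = (2.105000 + 2.492500)/2 = 2.298750
  f(c_4) = f(2.298750) = 0.250923
  f(a) × f(c) < 0, new interval: [2.105000, 2.298750]

After 4 iteration(s), the approximation is c_4 = 2.298750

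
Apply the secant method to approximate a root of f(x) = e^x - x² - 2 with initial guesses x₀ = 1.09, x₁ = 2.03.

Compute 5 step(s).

f(x) = e^x - x² - 2
x₀ = 1.09, x₁ = 2.03

Secant formula: x_{n+1} = x_n - f(x_n)(x_n - x_{n-1})/(f(x_n) - f(x_{n-1}))

Iteration 1:
  f(1.090000) = -0.213826
  f(2.030000) = 1.493186
  x_2 = 2.030000 - 1.493186×(2.030000 - 1.090000)/(1.493186 - (-0.213826))
       = 1.207747
Iteration 2:
  f(2.030000) = 1.493186
  f(1.207747) = -0.112715
  x_3 = 1.207747 - (-0.112715)×(1.207747 - 2.030000)/(-0.112715 - 1.493186)
       = 1.265460
Iteration 3:
  f(1.207747) = -0.112715
  f(1.265460) = -0.056667
  x_4 = 1.265460 - (-0.056667)×(1.265460 - 1.207747)/(-0.056667 - (-0.112715))
       = 1.323808
Iteration 4:
  f(1.265460) = -0.056667
  f(1.323808) = 0.005236
  x_5 = 1.323808 - 0.005236×(1.323808 - 1.265460)/(0.005236 - (-0.056667))
       = 1.318873
Iteration 5:
  f(1.323808) = 0.005236
  f(1.318873) = -0.000221
  x_6 = 1.318873 - (-0.000221)×(1.318873 - 1.323808)/(-0.000221 - 0.005236)
       = 1.319073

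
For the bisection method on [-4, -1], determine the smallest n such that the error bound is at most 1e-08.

We need (b-a)/2^n ≤ 1e-08
(-1 - (-4))/2^n ≤ 1e-08
3/2^n ≤ 1e-08
2^n ≥ 300000000
n ≥ log₂(300000000) = 28.16
n ≥ 29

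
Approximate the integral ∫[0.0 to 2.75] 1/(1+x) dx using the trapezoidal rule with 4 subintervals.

f(x) = 1/(1+x)
a = 0.0, b = 2.75, n = 4
h = (b - a)/n = 0.687500

Trapezoidal rule: (h/2)[f(x₀) + 2f(x₁) + 2f(x₂) + ... + f(xₙ)]

x_0 = 0.0000, f(x_0) = 1.000000, coefficient = 1
x_1 = 0.6875, f(x_1) = 0.592593, coefficient = 2
x_2 = 1.3750, f(x_2) = 0.421053, coefficient = 2
x_3 = 2.0625, f(x_3) = 0.326531, coefficient = 2
x_4 = 2.7500, f(x_4) = 0.266667, coefficient = 1

I ≈ (0.687500/2) × 3.947018 = 1.356788
Exact value: 1.321756
Error: 0.035032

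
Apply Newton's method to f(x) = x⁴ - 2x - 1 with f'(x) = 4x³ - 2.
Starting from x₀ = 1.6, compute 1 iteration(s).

f(x) = x⁴ - 2x - 1
f'(x) = 4x³ - 2
x₀ = 1.6

Newton-Raphson formula: x_{n+1} = x_n - f(x_n)/f'(x_n)

Iteration 1:
  f(1.600000) = 2.353600
  f'(1.600000) = 14.384000
  x_1 = 1.600000 - 2.353600/14.384000 = 1.436374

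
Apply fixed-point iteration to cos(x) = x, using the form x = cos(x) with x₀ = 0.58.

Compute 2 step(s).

Equation: cos(x) = x
Fixed-point form: x = cos(x)
x₀ = 0.58

x_1 = g(0.580000) = 0.836463
x_2 = g(0.836463) = 0.670093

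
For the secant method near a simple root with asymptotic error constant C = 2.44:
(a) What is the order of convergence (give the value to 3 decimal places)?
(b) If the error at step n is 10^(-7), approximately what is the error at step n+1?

(a) Secant method has superlinear convergence with order φ = (1+√5)/2 ≈ 1.618.
    This means |e_{n+1}| ≈ C|e_n|^1.618.

(b) With |e_n| = 10^(-7) and C = 2.44:
    |e_{n+1}| ≈ 2.44 × (10^(-7))^1.618 = 2.44 × 10^(-11.33)

(a) ≈ 1.618 (golden ratio); (b) |e_{n+1}| ≈ 1.151e-11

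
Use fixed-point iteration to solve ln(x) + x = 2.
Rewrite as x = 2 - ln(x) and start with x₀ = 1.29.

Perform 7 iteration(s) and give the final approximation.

Equation: ln(x) + x = 2
Fixed-point form: x = 2 - ln(x)
x₀ = 1.29

x_1 = g(1.290000) = 1.745358
x_2 = g(1.745358) = 1.443040
x_3 = g(1.443040) = 1.633248
x_4 = g(1.633248) = 1.509430
x_5 = g(1.509430) = 1.588268
x_6 = g(1.588268) = 1.537356
x_7 = g(1.537356) = 1.569936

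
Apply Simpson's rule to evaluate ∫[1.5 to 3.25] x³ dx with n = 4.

f(x) = x³
a = 1.5, b = 3.25, n = 4
h = (b - a)/n = 0.437500

Simpson's rule: (h/3)[f(x₀) + 4f(x₁) + 2f(x₂) + ... + f(xₙ)]

x_0 = 1.5000, f(x_0) = 3.375000, coefficient = 1
x_1 = 1.9375, f(x_1) = 7.273193, coefficient = 4
x_2 = 2.3750, f(x_2) = 13.396484, coefficient = 2
x_3 = 2.8125, f(x_3) = 22.247314, coefficient = 4
x_4 = 3.2500, f(x_4) = 34.328125, coefficient = 1

I ≈ (0.437500/3) × 182.578125 = 26.625977
Exact value: 26.625977
Error: 0.000000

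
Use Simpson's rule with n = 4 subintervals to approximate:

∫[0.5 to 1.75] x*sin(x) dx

f(x) = x*sin(x)
a = 0.5, b = 1.75, n = 4
h = (b - a)/n = 0.312500

Simpson's rule: (h/3)[f(x₀) + 4f(x₁) + 2f(x₂) + ... + f(xₙ)]

x_0 = 0.5000, f(x_0) = 0.239713, coefficient = 1
x_1 = 0.8125, f(x_1) = 0.589882, coefficient = 4
x_2 = 1.1250, f(x_2) = 1.015051, coefficient = 2
x_3 = 1.4375, f(x_3) = 1.424748, coefficient = 4
x_4 = 1.7500, f(x_4) = 1.721975, coefficient = 1

I ≈ (0.312500/3) × 12.050311 = 1.255241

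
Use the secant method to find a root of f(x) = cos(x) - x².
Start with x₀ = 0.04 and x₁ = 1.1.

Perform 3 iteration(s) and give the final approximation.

f(x) = cos(x) - x²
x₀ = 0.04, x₁ = 1.1

Secant formula: x_{n+1} = x_n - f(x_n)(x_n - x_{n-1})/(f(x_n) - f(x_{n-1}))

Iteration 1:
  f(0.040000) = 0.997600
  f(1.100000) = -0.756404
  x_2 = 1.100000 - (-0.756404)×(1.100000 - 0.040000)/(-0.756404 - 0.997600)
       = 0.642881
Iteration 2:
  f(1.100000) = -0.756404
  f(0.642881) = 0.387075
  x_3 = 0.642881 - 0.387075×(0.642881 - 1.100000)/(0.387075 - (-0.756404))
       = 0.797619
Iteration 3:
  f(0.642881) = 0.387075
  f(0.797619) = 0.062217
  x_4 = 0.797619 - 0.062217×(0.797619 - 0.642881)/(0.062217 - 0.387075)
       = 0.827254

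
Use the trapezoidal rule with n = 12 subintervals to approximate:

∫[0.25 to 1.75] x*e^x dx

f(x) = x*e^x
a = 0.25, b = 1.75, n = 12
h = (b - a)/n = 0.125000

Trapezoidal rule: (h/2)[f(x₀) + 2f(x₁) + 2f(x₂) + ... + f(xₙ)]

x_0 = 0.2500, f(x_0) = 0.321006, coefficient = 1
x_1 = 0.3750, f(x_1) = 0.545622, coefficient = 2
x_2 = 0.5000, f(x_2) = 0.824361, coefficient = 2
x_3 = 0.6250, f(x_3) = 1.167654, coefficient = 2
x_4 = 0.7500, f(x_4) = 1.587750, coefficient = 2
x_5 = 0.8750, f(x_5) = 2.099016, coefficient = 2
x_6 = 1.0000, f(x_6) = 2.718282, coefficient = 2
x_7 = 1.1250, f(x_7) = 3.465244, coefficient = 2
x_8 = 1.2500, f(x_8) = 4.362929, coefficient = 2
x_9 = 1.3750, f(x_9) = 5.438230, coefficient = 2
x_10 = 1.5000, f(x_10) = 6.722534, coefficient = 2
x_11 = 1.6250, f(x_11) = 8.252431, coefficient = 2
x_12 = 1.7500, f(x_12) = 10.070555, coefficient = 1

I ≈ (0.125000/2) × 84.759664 = 5.297479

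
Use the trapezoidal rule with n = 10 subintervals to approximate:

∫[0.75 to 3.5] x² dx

f(x) = x²
a = 0.75, b = 3.5, n = 10
h = (b - a)/n = 0.275000

Trapezoidal rule: (h/2)[f(x₀) + 2f(x₁) + 2f(x₂) + ... + f(xₙ)]

x_0 = 0.7500, f(x_0) = 0.562500, coefficient = 1
x_1 = 1.0250, f(x_1) = 1.050625, coefficient = 2
x_2 = 1.3000, f(x_2) = 1.690000, coefficient = 2
x_3 = 1.5750, f(x_3) = 2.480625, coefficient = 2
x_4 = 1.8500, f(x_4) = 3.422500, coefficient = 2
x_5 = 2.1250, f(x_5) = 4.515625, coefficient = 2
x_6 = 2.4000, f(x_6) = 5.760000, coefficient = 2
x_7 = 2.6750, f(x_7) = 7.155625, coefficient = 2
x_8 = 2.9500, f(x_8) = 8.702500, coefficient = 2
x_9 = 3.2250, f(x_9) = 10.400625, coefficient = 2
x_10 = 3.5000, f(x_10) = 12.250000, coefficient = 1

I ≈ (0.275000/2) × 103.168750 = 14.185703
Exact value: 14.151042
Error: 0.034661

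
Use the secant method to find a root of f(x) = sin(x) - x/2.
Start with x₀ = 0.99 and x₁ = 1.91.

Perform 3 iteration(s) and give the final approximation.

f(x) = sin(x) - x/2
x₀ = 0.99, x₁ = 1.91

Secant formula: x_{n+1} = x_n - f(x_n)(x_n - x_{n-1})/(f(x_n) - f(x_{n-1}))

Iteration 1:
  f(0.990000) = 0.341026
  f(1.910000) = -0.011980
  x_2 = 1.910000 - (-0.011980)×(1.910000 - 0.990000)/(-0.011980 - 0.341026)
       = 1.878778
Iteration 2:
  f(1.910000) = -0.011980
  f(1.878778) = 0.013559
  x_3 = 1.878778 - 0.013559×(1.878778 - 1.910000)/(0.013559 - (-0.011980))
       = 1.895354
Iteration 3:
  f(1.878778) = 0.013559
  f(1.895354) = 0.000115
  x_4 = 1.895354 - 0.000115×(1.895354 - 1.878778)/(0.000115 - 0.013559)
       = 1.895496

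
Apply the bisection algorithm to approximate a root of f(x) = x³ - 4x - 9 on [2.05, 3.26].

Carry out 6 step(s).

f(x) = x³ - 4x - 9
Initial interval: [2.05, 3.26]

Iteration 1:
  c_1 = (2.050000 + 3.260000)/2 = 2.655000
  f(c_1) = f(2.655000) = -0.904839
  f(a) × f(c) ≥ 0, new interval: [2.655000, 3.260000]
Iteration 2:
  c_2 = (2.655000 + 3.260000)/2 = 2.957500
  f(c_2) = f(2.957500) = 5.038679
  f(a) × f(c) < 0, new interval: [2.655000, 2.957500]
Iteration 3:
  c_3 = (2.655000 + 2.957500)/2 = 2.806250
  f(c_3) = f(2.806250) = 1.874328
  f(a) × f(c) < 0, new interval: [2.655000, 2.806250]
Iteration 4:
  c_4 = (2.655000 + 2.806250)/2 = 2.730625
  f(c_4) = f(2.730625) = 0.437894
  f(a) × f(c) < 0, new interval: [2.655000, 2.730625]
Iteration 5:
  c_5 = (2.655000 + 2.730625)/2 = 2.692812
  f(c_5) = f(2.692812) = -0.245023
  f(a) × f(c) ≥ 0, new interval: [2.692812, 2.730625]
Iteration 6:
  c_6 = (2.692812 + 2.730625)/2 = 2.711719
  f(c_6) = f(2.711719) = 0.093528
  f(a) × f(c) < 0, new interval: [2.692812, 2.711719]

After 6 iteration(s), the approximation is c_6 = 2.711719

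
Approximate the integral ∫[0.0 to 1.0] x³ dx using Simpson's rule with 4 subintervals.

f(x) = x³
a = 0.0, b = 1.0, n = 4
h = (b - a)/n = 0.250000

Simpson's rule: (h/3)[f(x₀) + 4f(x₁) + 2f(x₂) + ... + f(xₙ)]

x_0 = 0.0000, f(x_0) = 0.000000, coefficient = 1
x_1 = 0.2500, f(x_1) = 0.015625, coefficient = 4
x_2 = 0.5000, f(x_2) = 0.125000, coefficient = 2
x_3 = 0.7500, f(x_3) = 0.421875, coefficient = 4
x_4 = 1.0000, f(x_4) = 1.000000, coefficient = 1

I ≈ (0.250000/3) × 3.000000 = 0.250000
Exact value: 0.250000
Error: 0.000000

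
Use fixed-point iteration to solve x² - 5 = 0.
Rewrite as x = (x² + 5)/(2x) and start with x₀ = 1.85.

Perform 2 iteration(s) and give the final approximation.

Equation: x² - 5 = 0
Fixed-point form: x = (x² + 5)/(2x)
x₀ = 1.85

x_1 = g(1.850000) = 2.276351
x_2 = g(2.276351) = 2.236424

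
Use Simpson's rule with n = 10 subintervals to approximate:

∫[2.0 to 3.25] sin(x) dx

f(x) = sin(x)
a = 2.0, b = 3.25, n = 10
h = (b - a)/n = 0.125000

Simpson's rule: (h/3)[f(x₀) + 4f(x₁) + 2f(x₂) + ... + f(xₙ)]

x_0 = 2.0000, f(x_0) = 0.909297, coefficient = 1
x_1 = 2.1250, f(x_1) = 0.850320, coefficient = 4
x_2 = 2.2500, f(x_2) = 0.778073, coefficient = 2
x_3 = 2.3750, f(x_3) = 0.693685, coefficient = 4
x_4 = 2.5000, f(x_4) = 0.598472, coefficient = 2
x_5 = 2.6250, f(x_5) = 0.493920, coefficient = 4
x_6 = 2.7500, f(x_6) = 0.381661, coefficient = 2
x_7 = 2.8750, f(x_7) = 0.263446, coefficient = 4
x_8 = 3.0000, f(x_8) = 0.141120, coefficient = 2
x_9 = 3.1250, f(x_9) = 0.016592, coefficient = 4
x_10 = 3.2500, f(x_10) = -0.108195, coefficient = 1

I ≈ (0.125000/3) × 13.871607 = 0.577984
Exact value: 0.577983
Error: 0.000001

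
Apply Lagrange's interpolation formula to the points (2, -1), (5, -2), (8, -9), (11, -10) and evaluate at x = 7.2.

Lagrange interpolation formula:
P(x) = Σ yᵢ × Lᵢ(x)
where Lᵢ(x) = Π_{j≠i} (x - xⱼ)/(xᵢ - xⱼ)

L_0(7.2) = (7.2 - 5)/(2 - 5) × (7.2 - 8)/(2 - 8) × (7.2 - 11)/(2 - 11) = -0.041284
L_1(7.2) = (7.2 - 2)/(5 - 2) × (7.2 - 8)/(5 - 8) × (7.2 - 11)/(5 - 11) = 0.292741
L_2(7.2) = (7.2 - 2)/(8 - 2) × (7.2 - 5)/(8 - 5) × (7.2 - 11)/(8 - 11) = 0.805037
L_3(7.2) = (7.2 - 2)/(11 - 2) × (7.2 - 5)/(11 - 5) × (7.2 - 8)/(11 - 8) = -0.056494

P(7.2) = (-1)×L_0(7.2) + (-2)×L_1(7.2) + (-9)×L_2(7.2) + (-10)×L_3(7.2)
P(7.2) = -7.224593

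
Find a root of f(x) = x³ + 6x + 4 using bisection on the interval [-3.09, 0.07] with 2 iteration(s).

f(x) = x³ + 6x + 4
Initial interval: [-3.09, 0.07]

Iteration 1:
  c_1 = (-3.090000 + 0.070000)/2 = -1.510000
  f(c_1) = f(-1.510000) = -8.502951
  f(a) × f(c) ≥ 0, new interval: [-1.510000, 0.070000]
Iteration 2:
  c_2 = (-1.510000 + 0.070000)/2 = -0.720000
  f(c_2) = f(-0.720000) = -0.693248
  f(a) × f(c) ≥ 0, new interval: [-0.720000, 0.070000]

After 2 iteration(s), the approximation is c_2 = -0.720000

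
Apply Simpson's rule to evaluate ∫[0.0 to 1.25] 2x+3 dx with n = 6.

f(x) = 2x+3
a = 0.0, b = 1.25, n = 6
h = (b - a)/n = 0.208333

Simpson's rule: (h/3)[f(x₀) + 4f(x₁) + 2f(x₂) + ... + f(xₙ)]

x_0 = 0.0000, f(x_0) = 3.000000, coefficient = 1
x_1 = 0.2083, f(x_1) = 3.416667, coefficient = 4
x_2 = 0.4167, f(x_2) = 3.833333, coefficient = 2
x_3 = 0.6250, f(x_3) = 4.250000, coefficient = 4
x_4 = 0.8333, f(x_4) = 4.666667, coefficient = 2
x_5 = 1.0417, f(x_5) = 5.083333, coefficient = 4
x_6 = 1.2500, f(x_6) = 5.500000, coefficient = 1

I ≈ (0.208333/3) × 76.500000 = 5.312500
Exact value: 5.312500
Error: 0.000000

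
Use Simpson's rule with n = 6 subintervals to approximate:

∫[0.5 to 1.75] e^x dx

f(x) = e^x
a = 0.5, b = 1.75, n = 6
h = (b - a)/n = 0.208333

Simpson's rule: (h/3)[f(x₀) + 4f(x₁) + 2f(x₂) + ... + f(xₙ)]

x_0 = 0.5000, f(x_0) = 1.648721, coefficient = 1
x_1 = 0.7083, f(x_1) = 2.030604, coefficient = 4
x_2 = 0.9167, f(x_2) = 2.500940, coefficient = 2
x_3 = 1.1250, f(x_3) = 3.080217, coefficient = 4
x_4 = 1.3333, f(x_4) = 3.793668, coefficient = 2
x_5 = 1.5417, f(x_5) = 4.672371, coefficient = 4
x_6 = 1.7500, f(x_6) = 5.754603, coefficient = 1

I ≈ (0.208333/3) × 59.125308 = 4.105924
Exact value: 4.105881
Error: 0.000043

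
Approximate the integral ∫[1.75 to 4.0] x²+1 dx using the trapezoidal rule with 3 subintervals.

f(x) = x²+1
a = 1.75, b = 4.0, n = 3
h = (b - a)/n = 0.750000

Trapezoidal rule: (h/2)[f(x₀) + 2f(x₁) + 2f(x₂) + ... + f(xₙ)]

x_0 = 1.7500, f(x_0) = 4.062500, coefficient = 1
x_1 = 2.5000, f(x_1) = 7.250000, coefficient = 2
x_2 = 3.2500, f(x_2) = 11.562500, coefficient = 2
x_3 = 4.0000, f(x_3) = 17.000000, coefficient = 1

I ≈ (0.750000/2) × 58.687500 = 22.007812
Exact value: 21.796875
Error: 0.210938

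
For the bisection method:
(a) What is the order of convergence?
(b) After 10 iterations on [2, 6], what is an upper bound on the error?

(a) Bisection has linear (order 1) convergence; the error is halved each step.

(b) Error bound = (b-a)/2^n = (6 - 2)/2^{10}
    = 4/2^{10}

(a) 1 (linear); (b) error ≤ 3.91e-03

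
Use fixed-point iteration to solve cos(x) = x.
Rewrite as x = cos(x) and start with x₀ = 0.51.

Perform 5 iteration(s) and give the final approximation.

Equation: cos(x) = x
Fixed-point form: x = cos(x)
x₀ = 0.51

x_1 = g(0.510000) = 0.872745
x_2 = g(0.872745) = 0.642726
x_3 = g(0.642726) = 0.800465
x_4 = g(0.800465) = 0.696373
x_5 = g(0.696373) = 0.767173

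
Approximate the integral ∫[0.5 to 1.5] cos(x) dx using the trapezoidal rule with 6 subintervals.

f(x) = cos(x)
a = 0.5, b = 1.5, n = 6
h = (b - a)/n = 0.166667

Trapezoidal rule: (h/2)[f(x₀) + 2f(x₁) + 2f(x₂) + ... + f(xₙ)]

x_0 = 0.5000, f(x_0) = 0.877583, coefficient = 1
x_1 = 0.6667, f(x_1) = 0.785887, coefficient = 2
x_2 = 0.8333, f(x_2) = 0.672412, coefficient = 2
x_3 = 1.0000, f(x_3) = 0.540302, coefficient = 2
x_4 = 1.1667, f(x_4) = 0.393219, coefficient = 2
x_5 = 1.3333, f(x_5) = 0.235238, coefficient = 2
x_6 = 1.5000, f(x_6) = 0.070737, coefficient = 1

I ≈ (0.166667/2) × 6.202436 = 0.516870
Exact value: 0.518069
Error: 0.001200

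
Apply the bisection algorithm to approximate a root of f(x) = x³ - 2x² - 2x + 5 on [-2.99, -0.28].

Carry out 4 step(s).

f(x) = x³ - 2x² - 2x + 5
Initial interval: [-2.99, -0.28]

Iteration 1:
  c_1 = (-2.990000 + (-0.280000))/2 = -1.635000
  f(c_1) = f(-1.635000) = -1.447173
  f(a) × f(c) ≥ 0, new interval: [-1.635000, -0.280000]
Iteration 2:
  c_2 = (-1.635000 + (-0.280000))/2 = -0.957500
  f(c_2) = f(-0.957500) = 4.203546
  f(a) × f(c) < 0, new interval: [-1.635000, -0.957500]
Iteration 3:
  c_3 = (-1.635000 + (-0.957500))/2 = -1.296250
  f(c_3) = f(-1.296250) = 2.053930
  f(a) × f(c) < 0, new interval: [-1.635000, -1.296250]
Iteration 4:
  c_4 = (-1.635000 + (-1.296250))/2 = -1.465625
  f(c_4) = f(-1.465625) = 0.486891
  f(a) × f(c) < 0, new interval: [-1.635000, -1.465625]

After 4 iteration(s), the approximation is c_4 = -1.465625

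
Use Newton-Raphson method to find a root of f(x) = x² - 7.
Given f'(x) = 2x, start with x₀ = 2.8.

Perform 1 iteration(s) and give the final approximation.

f(x) = x² - 7
f'(x) = 2x
x₀ = 2.8

Newton-Raphson formula: x_{n+1} = x_n - f(x_n)/f'(x_n)

Iteration 1:
  f(2.800000) = 0.840000
  f'(2.800000) = 5.600000
  x_1 = 2.800000 - 0.840000/5.600000 = 2.650000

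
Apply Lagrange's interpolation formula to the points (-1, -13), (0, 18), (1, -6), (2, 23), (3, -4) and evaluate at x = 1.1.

Lagrange interpolation formula:
P(x) = Σ yᵢ × Lᵢ(x)
where Lᵢ(x) = Π_{j≠i} (x - xⱼ)/(xᵢ - xⱼ)

L_0(1.1) = (1.1 - 0)/(-1 - 0) × (1.1 - 1)/(-1 - 1) × (1.1 - 2)/(-1 - 2) × (1.1 - 3)/(-1 - 3) = 0.007838
L_1(1.1) = (1.1 - (-1))/(0 - (-1)) × (1.1 - 1)/(0 - 1) × (1.1 - 2)/(0 - 2) × (1.1 - 3)/(0 - 3) = -0.059850
L_2(1.1) = (1.1 - (-1))/(1 - (-1)) × (1.1 - 0)/(1 - 0) × (1.1 - 2)/(1 - 2) × (1.1 - 3)/(1 - 3) = 0.987525
L_3(1.1) = (1.1 - (-1))/(2 - (-1)) × (1.1 - 0)/(2 - 0) × (1.1 - 1)/(2 - 1) × (1.1 - 3)/(2 - 3) = 0.073150
L_4(1.1) = (1.1 - (-1))/(3 - (-1)) × (1.1 - 0)/(3 - 0) × (1.1 - 1)/(3 - 1) × (1.1 - 2)/(3 - 2) = -0.008663

P(1.1) = (-13)×L_0(1.1) + 18×L_1(1.1) + (-6)×L_2(1.1) + 23×L_3(1.1) + (-4)×L_4(1.1)
P(1.1) = -5.387237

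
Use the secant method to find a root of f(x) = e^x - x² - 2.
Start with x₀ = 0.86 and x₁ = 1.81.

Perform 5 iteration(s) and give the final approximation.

f(x) = e^x - x² - 2
x₀ = 0.86, x₁ = 1.81

Secant formula: x_{n+1} = x_n - f(x_n)(x_n - x_{n-1})/(f(x_n) - f(x_{n-1}))

Iteration 1:
  f(0.860000) = -0.376439
  f(1.810000) = 0.834347
  x_2 = 1.810000 - 0.834347×(1.810000 - 0.860000)/(0.834347 - (-0.376439))
       = 1.155359
Iteration 2:
  f(1.810000) = 0.834347
  f(1.155359) = -0.159691
  x_3 = 1.155359 - (-0.159691)×(1.155359 - 1.810000)/(-0.159691 - 0.834347)
       = 1.260527
Iteration 3:
  f(1.155359) = -0.159691
  f(1.260527) = -0.061649
  x_4 = 1.260527 - (-0.061649)×(1.260527 - 1.155359)/(-0.061649 - (-0.159691))
       = 1.326656
Iteration 4:
  f(1.260527) = -0.061649
  f(1.326656) = 0.008404
  x_5 = 1.326656 - 0.008404×(1.326656 - 1.260527)/(0.008404 - (-0.061649))
       = 1.318722
Iteration 5:
  f(1.326656) = 0.008404
  f(1.318722) = -0.000387
  x_6 = 1.318722 - (-0.000387)×(1.318722 - 1.326656)/(-0.000387 - 0.008404)
       = 1.319072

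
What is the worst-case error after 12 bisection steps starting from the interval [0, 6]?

Bisection error bound: |error| ≤ (b-a)/2^n
|error| ≤ (6 - 0)/2^12 = 6/2^12
|error| ≤ 0.0014648438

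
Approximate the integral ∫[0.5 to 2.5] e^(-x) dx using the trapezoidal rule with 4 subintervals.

f(x) = e^(-x)
a = 0.5, b = 2.5, n = 4
h = (b - a)/n = 0.500000

Trapezoidal rule: (h/2)[f(x₀) + 2f(x₁) + 2f(x₂) + ... + f(xₙ)]

x_0 = 0.5000, f(x_0) = 0.606531, coefficient = 1
x_1 = 1.0000, f(x_1) = 0.367879, coefficient = 2
x_2 = 1.5000, f(x_2) = 0.223130, coefficient = 2
x_3 = 2.0000, f(x_3) = 0.135335, coefficient = 2
x_4 = 2.5000, f(x_4) = 0.082085, coefficient = 1

I ≈ (0.500000/2) × 2.141305 = 0.535326
Exact value: 0.524446
Error: 0.010881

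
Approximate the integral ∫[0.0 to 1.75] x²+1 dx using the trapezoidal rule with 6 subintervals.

f(x) = x²+1
a = 0.0, b = 1.75, n = 6
h = (b - a)/n = 0.291667

Trapezoidal rule: (h/2)[f(x₀) + 2f(x₁) + 2f(x₂) + ... + f(xₙ)]

x_0 = 0.0000, f(x_0) = 1.000000, coefficient = 1
x_1 = 0.2917, f(x_1) = 1.085069, coefficient = 2
x_2 = 0.5833, f(x_2) = 1.340278, coefficient = 2
x_3 = 0.8750, f(x_3) = 1.765625, coefficient = 2
x_4 = 1.1667, f(x_4) = 2.361111, coefficient = 2
x_5 = 1.4583, f(x_5) = 3.126736, coefficient = 2
x_6 = 1.7500, f(x_6) = 4.062500, coefficient = 1

I ≈ (0.291667/2) × 24.420139 = 3.561270
Exact value: 3.536458
Error: 0.024812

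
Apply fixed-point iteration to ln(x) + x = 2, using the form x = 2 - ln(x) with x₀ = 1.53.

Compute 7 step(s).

Equation: ln(x) + x = 2
Fixed-point form: x = 2 - ln(x)
x₀ = 1.53

x_1 = g(1.530000) = 1.574732
x_2 = g(1.574732) = 1.545915
x_3 = g(1.545915) = 1.564384
x_4 = g(1.564384) = 1.552508
x_5 = g(1.552508) = 1.560128
x_6 = g(1.560128) = 1.555232
x_7 = g(1.555232) = 1.558375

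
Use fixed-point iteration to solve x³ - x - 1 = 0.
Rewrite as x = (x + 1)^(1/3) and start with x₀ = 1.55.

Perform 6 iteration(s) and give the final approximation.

Equation: x³ - x - 1 = 0
Fixed-point form: x = (x + 1)^(1/3)
x₀ = 1.55

x_1 = g(1.550000) = 1.366197
x_2 = g(1.366197) = 1.332550
x_3 = g(1.332550) = 1.326204
x_4 = g(1.326204) = 1.325000
x_5 = g(1.325000) = 1.324772
x_6 = g(1.324772) = 1.324728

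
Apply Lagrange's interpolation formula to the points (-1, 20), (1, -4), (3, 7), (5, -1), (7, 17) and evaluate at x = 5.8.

Lagrange interpolation formula:
P(x) = Σ yᵢ × Lᵢ(x)
where Lᵢ(x) = Π_{j≠i} (x - xⱼ)/(xᵢ - xⱼ)

L_0(5.8) = (5.8 - 1)/(-1 - 1) × (5.8 - 3)/(-1 - 3) × (5.8 - 5)/(-1 - 5) × (5.8 - 7)/(-1 - 7) = -0.033600
L_1(5.8) = (5.8 - (-1))/(1 - (-1)) × (5.8 - 3)/(1 - 3) × (5.8 - 5)/(1 - 5) × (5.8 - 7)/(1 - 7) = 0.190400
L_2(5.8) = (5.8 - (-1))/(3 - (-1)) × (5.8 - 1)/(3 - 1) × (5.8 - 5)/(3 - 5) × (5.8 - 7)/(3 - 7) = -0.489600
L_3(5.8) = (5.8 - (-1))/(5 - (-1)) × (5.8 - 1)/(5 - 1) × (5.8 - 3)/(5 - 3) × (5.8 - 7)/(5 - 7) = 1.142400
L_4(5.8) = (5.8 - (-1))/(7 - (-1)) × (5.8 - 1)/(7 - 1) × (5.8 - 3)/(7 - 3) × (5.8 - 5)/(7 - 5) = 0.190400

P(5.8) = 20×L_0(5.8) + (-4)×L_1(5.8) + 7×L_2(5.8) + (-1)×L_3(5.8) + 17×L_4(5.8)
P(5.8) = -2.766400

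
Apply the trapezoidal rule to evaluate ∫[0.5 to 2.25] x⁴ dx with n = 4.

f(x) = x⁴
a = 0.5, b = 2.25, n = 4
h = (b - a)/n = 0.437500

Trapezoidal rule: (h/2)[f(x₀) + 2f(x₁) + 2f(x₂) + ... + f(xₙ)]

x_0 = 0.5000, f(x_0) = 0.062500, coefficient = 1
x_1 = 0.9375, f(x_1) = 0.772476, coefficient = 2
x_2 = 1.3750, f(x_2) = 3.574463, coefficient = 2
x_3 = 1.8125, f(x_3) = 10.792252, coefficient = 2
x_4 = 2.2500, f(x_4) = 25.628906, coefficient = 1

I ≈ (0.437500/2) × 55.969788 = 12.243391
Exact value: 11.526758
Error: 0.716633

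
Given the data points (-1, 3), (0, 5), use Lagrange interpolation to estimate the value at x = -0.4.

Lagrange interpolation formula:
P(x) = Σ yᵢ × Lᵢ(x)
where Lᵢ(x) = Π_{j≠i} (x - xⱼ)/(xᵢ - xⱼ)

L_0(-0.4) = (-0.4 - 0)/(-1 - 0) = 0.400000
L_1(-0.4) = (-0.4 - (-1))/(0 - (-1)) = 0.600000

P(-0.4) = 3×L_0(-0.4) + 5×L_1(-0.4)
P(-0.4) = 4.200000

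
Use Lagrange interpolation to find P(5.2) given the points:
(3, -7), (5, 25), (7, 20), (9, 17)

Lagrange interpolation formula:
P(x) = Σ yᵢ × Lᵢ(x)
where Lᵢ(x) = Π_{j≠i} (x - xⱼ)/(xᵢ - xⱼ)

L_0(5.2) = (5.2 - 5)/(3 - 5) × (5.2 - 7)/(3 - 7) × (5.2 - 9)/(3 - 9) = -0.028500
L_1(5.2) = (5.2 - 3)/(5 - 3) × (5.2 - 7)/(5 - 7) × (5.2 - 9)/(5 - 9) = 0.940500
L_2(5.2) = (5.2 - 3)/(7 - 3) × (5.2 - 5)/(7 - 5) × (5.2 - 9)/(7 - 9) = 0.104500
L_3(5.2) = (5.2 - 3)/(9 - 3) × (5.2 - 5)/(9 - 5) × (5.2 - 7)/(9 - 7) = -0.016500

P(5.2) = (-7)×L_0(5.2) + 25×L_1(5.2) + 20×L_2(5.2) + 17×L_3(5.2)
P(5.2) = 25.521500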